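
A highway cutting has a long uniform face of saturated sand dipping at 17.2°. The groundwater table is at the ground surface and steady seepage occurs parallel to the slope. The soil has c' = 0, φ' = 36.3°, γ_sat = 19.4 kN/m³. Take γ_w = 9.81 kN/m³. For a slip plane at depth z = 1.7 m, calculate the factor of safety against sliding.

With seepage parallel to the slope and the water table at the surface, the effective normal stress on the slip plane uses the buoyant unit weight γ' = γ_sat − γ_w while the driving shear stress uses γ_sat:
FS = [c' + γ' z cos²β tanφ'] / [γ_sat z sinβ cosβ]
(For c' = 0 this reduces to FS = (γ'/γ_sat)·tanφ'/tanβ.)
γ' = 19.4 − 9.81 = 9.59 kN/m³
Numerator = 0.0 + 9.59·1.7·cos²17.2°·tan36.3° = 0.0 + 9.59·1.7·0.9126·0.7346 = 10.929 kPa
Denominator = 19.4·1.7·sin17.2°·cos17.2° = 19.4·1.7·0.2957·0.9553 = 9.316 kPa
FS = 10.929 / 9.316 = 1.173

FS = 1.17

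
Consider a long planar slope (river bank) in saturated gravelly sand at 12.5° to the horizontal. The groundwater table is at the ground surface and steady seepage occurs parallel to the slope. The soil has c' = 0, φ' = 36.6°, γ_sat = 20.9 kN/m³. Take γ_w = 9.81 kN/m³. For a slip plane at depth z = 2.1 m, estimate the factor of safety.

With seepage parallel to the slope and the water table at the surface, the effective normal stress on the slip plane uses the buoyant unit weight γ' = γ_sat − γ_w while the driving shear stress uses γ_sat:
FS = [c' + γ' z cos²β tanφ'] / [γ_sat z sinβ cosβ]
(For c' = 0 this reduces to FS = (γ'/γ_sat)·tanφ'/tanβ.)
γ' = 20.9 − 9.81 = 11.09 kN/m³
Numerator = 0.0 + 11.09·2.1·cos²12.5°·tan36.6° = 0.0 + 11.09·2.1·0.9532·0.7427 = 16.486 kPa
Denominator = 20.9·2.1·sin12.5°·cos12.5° = 20.9·2.1·0.2164·0.9763 = 9.274 kPa
FS = 16.486 / 9.274 = 1.778

FS = 1.78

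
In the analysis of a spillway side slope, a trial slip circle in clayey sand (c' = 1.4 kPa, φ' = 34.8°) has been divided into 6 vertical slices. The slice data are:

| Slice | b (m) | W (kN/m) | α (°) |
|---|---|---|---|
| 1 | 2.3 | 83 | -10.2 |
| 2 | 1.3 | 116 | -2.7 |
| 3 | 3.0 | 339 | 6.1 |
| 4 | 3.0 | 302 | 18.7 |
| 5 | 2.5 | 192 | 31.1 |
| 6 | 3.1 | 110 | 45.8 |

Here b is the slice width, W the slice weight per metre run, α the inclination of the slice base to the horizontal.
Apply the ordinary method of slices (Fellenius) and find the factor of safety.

Ordinary method of slices: FS = Σ[c'·Δl_i + (W_i cosα_i)·tanφ'] / Σ W_i sinα_i, with Δl_i = b_i / cosα_i.
Slice 1: Δl = 2.3/cos(-10.2°) = 2.337 m; N'_1 = 83·cos(-10.2°) = 81.7; c'Δl = 3.27; W sinα = -14.7
Slice 2: Δl = 1.3/cos(-2.7°) = 1.301 m; N'_2 = 116·cos(-2.7°) = 115.9; c'Δl = 1.82; W sinα = -5.5
Slice 3: Δl = 3.0/cos6.1° = 3.017 m; N'_3 = 339·cos6.1° = 337.1; c'Δl = 4.22; W sinα = 36.0
Slice 4: Δl = 3.0/cos18.7° = 3.167 m; N'_4 = 302·cos18.7° = 286.1; c'Δl = 4.43; W sinα = 96.8
Slice 5: Δl = 2.5/cos31.1° = 2.920 m; N'_5 = 192·cos31.1° = 164.4; c'Δl = 4.09; W sinα = 99.2
Slice 6: Δl = 3.1/cos45.8° = 4.447 m; N'_6 = 110·cos45.8° = 76.7; c'Δl = 6.23; W sinα = 78.9
Σc'Δl = 24.1 kN/m; ΣN' = 1061.8 kN/m; ΣW sinα = 290.7 kN/m
Resisting = 24.1 + 1061.8·tan34.8° = 24.1 + 738.0 = 762.0 kN/m
FS = 762.0 / 290.7 = 2.621

FS = 2.62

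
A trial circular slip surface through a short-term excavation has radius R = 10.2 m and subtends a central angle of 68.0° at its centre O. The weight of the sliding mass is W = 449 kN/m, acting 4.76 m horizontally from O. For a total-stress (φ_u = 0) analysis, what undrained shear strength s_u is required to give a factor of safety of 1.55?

s_u = 26.8 kPa

FS = s_u·L_a·R / (W·d), so s_u = FS·W·d / (L_a·R).
Arc length L_a = R·θ = 10.2·(68.0°·π/180) = 10.2·1.1868 = 12.11 m
s_u = 1.55·449·4.76 / (12.11·10.2) = 3312.7 / 123.48 = 26.83 kPa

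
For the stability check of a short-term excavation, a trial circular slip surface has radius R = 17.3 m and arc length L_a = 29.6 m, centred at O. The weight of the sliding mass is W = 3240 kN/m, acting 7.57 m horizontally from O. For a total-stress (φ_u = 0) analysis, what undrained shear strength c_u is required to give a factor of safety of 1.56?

c_u = 74.7 kPa

FS = c_u·L_a·R / (W·d), so c_u = FS·W·d / (L_a·R).
c_u = 1.56·3240·7.57 / (29.60·17.3) = 38261.8 / 512.08 = 74.72 kPa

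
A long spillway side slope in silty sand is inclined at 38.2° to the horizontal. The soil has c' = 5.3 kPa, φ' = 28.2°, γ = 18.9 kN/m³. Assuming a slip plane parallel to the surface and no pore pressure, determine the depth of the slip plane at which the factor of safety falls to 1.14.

z = 1.26 m

Setting FS = 1.14 in FS = [c' + γz cos²β tanφ'] / [γz sinβ cosβ] and solving for z:
z = c' / [γ cosβ (FS·sinβ − cosβ·tanφ')]
  = 5.3 / [18.9·cos38.2°·(1.14·sin38.2° − cos38.2°·tan28.2°)]
  = 5.3 / [18.9·0.7859·(1.14·0.6184 − 0.7859·0.5362)]
  = 5.3 / 4.2124 = 1.258 m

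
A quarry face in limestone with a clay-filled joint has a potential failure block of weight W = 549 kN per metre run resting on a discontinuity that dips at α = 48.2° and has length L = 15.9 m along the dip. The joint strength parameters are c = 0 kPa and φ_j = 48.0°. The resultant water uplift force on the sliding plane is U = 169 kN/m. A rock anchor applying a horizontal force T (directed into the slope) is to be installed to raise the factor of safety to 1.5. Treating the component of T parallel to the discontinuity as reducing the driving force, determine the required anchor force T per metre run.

Resolving forces along and normal to the sliding plane, with the horizontal anchor force T adding T·sinα to the effective normal force and T·cosα acting up the plane against the driving force:
FS = [cL + (W cosα − U + T sinα) tanφ_j] / [W sinα − T cosα]
Without the anchor: N' = 196.9 kN/m, driving T_d = 409.3 kN/m, resisting R = 0·15.9 + 196.9·tan48.0° = 218.7 kN/m, FS = 0.53.
Setting FS = 1.5 and solving for T:
1.5·(409.3 − T cos48.2°) = 218.7 + T sin48.2°·tan48.0°
T·(sin48.2°·tan48.0° + 1.5·cos48.2°) = 1.5·409.3 − 218.7
T·(0.7455·1.1106 + 1.5·0.6665) = 613.9 − 218.7 = 395.2
T·1.8277 = 395.2
T = 216.2 kN/m

T = 216 kN/m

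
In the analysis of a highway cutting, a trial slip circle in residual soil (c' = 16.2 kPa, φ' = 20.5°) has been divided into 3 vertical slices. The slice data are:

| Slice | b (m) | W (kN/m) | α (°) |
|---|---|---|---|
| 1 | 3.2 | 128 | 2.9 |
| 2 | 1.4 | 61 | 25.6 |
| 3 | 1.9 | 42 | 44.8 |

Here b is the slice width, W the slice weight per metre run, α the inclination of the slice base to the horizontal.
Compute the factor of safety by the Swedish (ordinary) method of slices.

Ordinary method of slices: FS = Σ[c'·Δl_i + (W_i cosα_i)·tanφ'] / Σ W_i sinα_i, with Δl_i = b_i / cosα_i.
Slice 1: Δl = 3.2/cos2.9° = 3.204 m; N'_1 = 128·cos2.9° = 127.8; c'Δl = 51.91; W sinα = 6.5
Slice 2: Δl = 1.4/cos25.6° = 1.552 m; N'_2 = 61·cos25.6° = 55.0; c'Δl = 25.15; W sinα = 26.4
Slice 3: Δl = 1.9/cos44.8° = 2.678 m; N'_3 = 42·cos44.8° = 29.8; c'Δl = 43.38; W sinα = 29.6
Σc'Δl = 120.4 kN/m; ΣN' = 212.6 kN/m; ΣW sinα = 62.4 kN/m
Resisting = 120.4 + 212.6·tan20.5° = 120.4 + 79.5 = 199.9 kN/m
FS = 199.9 / 62.4 = 3.203

FS = 3.20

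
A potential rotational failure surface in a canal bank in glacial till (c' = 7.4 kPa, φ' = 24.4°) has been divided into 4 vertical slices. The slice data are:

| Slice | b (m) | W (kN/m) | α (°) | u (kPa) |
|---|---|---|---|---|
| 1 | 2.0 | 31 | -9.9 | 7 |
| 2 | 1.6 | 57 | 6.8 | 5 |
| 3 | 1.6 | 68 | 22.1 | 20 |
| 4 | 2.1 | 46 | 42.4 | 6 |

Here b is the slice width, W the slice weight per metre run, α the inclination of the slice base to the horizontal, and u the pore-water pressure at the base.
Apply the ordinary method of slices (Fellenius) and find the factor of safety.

Ordinary method of slices: FS = Σ[c'·Δl_i + (W_i cosα_i − u_i·Δl_i)·tanφ'] / Σ W_i sinα_i, with Δl_i = b_i / cosα_i.
Slice 1: Δl = 2.0/cos(-9.9°) = 2.030 m; N'_1 = 31·cos(-9.9°) − 7·2.030 = 16.3; c'Δl = 15.02; W sinα = -5.3
Slice 2: Δl = 1.6/cos6.8° = 1.611 m; N'_2 = 57·cos6.8° − 5·1.611 = 48.5; c'Δl = 11.92; W sinα = 6.7
Slice 3: Δl = 1.6/cos22.1° = 1.727 m; N'_3 = 68·cos22.1° − 20·1.727 = 28.5; c'Δl = 12.78; W sinα = 25.6
Slice 4: Δl = 2.1/cos42.4° = 2.844 m; N'_4 = 46·cos42.4° − 6·2.844 = 16.9; c'Δl = 21.04; W sinα = 31.0
Σc'Δl = 60.8 kN/m; ΣN' = 110.2 kN/m; ΣW sinα = 58.0 kN/m
Resisting = 60.8 + 110.2·tan24.4° = 60.8 + 50.0 = 110.8 kN/m
FS = 110.8 / 58.0 = 1.909

FS = 1.91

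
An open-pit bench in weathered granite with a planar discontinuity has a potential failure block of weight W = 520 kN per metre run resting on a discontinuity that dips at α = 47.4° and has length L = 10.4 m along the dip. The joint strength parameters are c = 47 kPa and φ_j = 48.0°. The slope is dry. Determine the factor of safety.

Resolving the block weight along and normal to the plane and applying the Mohr–Coulomb strength on the joint:
N' = W cosα = 520·cos47.4° = 352.0 kN/m
Driving force T = W sinα = 520·sin47.4° = 382.8 kN/m
Resisting force R = c·L + N'·tanφ_j = 47·10.4 + 352.0·tan48.0° = 488.8 + 390.9 = 879.7 kN/m
FS = R / T = 879.7 / 382.8 = 2.298

FS = 2.30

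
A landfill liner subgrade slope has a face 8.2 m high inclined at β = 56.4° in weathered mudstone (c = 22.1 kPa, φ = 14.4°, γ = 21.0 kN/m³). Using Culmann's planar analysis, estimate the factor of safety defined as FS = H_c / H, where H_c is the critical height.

FS = 1.61

H_c = (4c/γ) · sinβ cosφ / [1 − cos(β − φ)]
    = (4·22.1/21.0) · sin56.4°·cos14.4° / [1 − cos42.0°]
    = 4.210 · 0.8068 / 0.2569 = 13.22 m
FS = H_c / H = 13.22 / 8.2 = 1.612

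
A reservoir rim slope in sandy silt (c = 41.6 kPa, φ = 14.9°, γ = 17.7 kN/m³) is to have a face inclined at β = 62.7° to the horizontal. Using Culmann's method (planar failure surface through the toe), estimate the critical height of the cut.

H_c = 24.59 m

Culmann's analysis gives the critical failure plane at α_cr = (β + φ)/2 = (62.7 + 14.9)/2 = 38.8°, and the critical height
H_c = (4c/γ) · sinβ cosφ / [1 − cos(β − φ)]
    = (4·41.6/17.7) · sin62.7°·cos14.9° / [1 − cos(47.8°)]
    = 9.401 · 0.8886·0.9664 / [1 − 0.6717]
    = 9.401 · 0.8587 / 0.3283
    = 24.59 m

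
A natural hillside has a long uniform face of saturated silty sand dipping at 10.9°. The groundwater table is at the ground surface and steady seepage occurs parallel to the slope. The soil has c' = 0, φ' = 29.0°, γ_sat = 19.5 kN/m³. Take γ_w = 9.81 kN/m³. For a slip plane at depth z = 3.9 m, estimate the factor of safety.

FS = 1.43

With seepage parallel to the slope and the water table at the surface, the effective normal stress on the slip plane uses the buoyant unit weight γ' = γ_sat − γ_w while the driving shear stress uses γ_sat:
FS = [c' + γ' z cos²β tanφ'] / [γ_sat z sinβ cosβ]
(For c' = 0 this reduces to FS = (γ'/γ_sat)·tanφ'/tanβ.)
γ' = 19.5 − 9.81 = 9.69 kN/m³
Numerator = 0.0 + 9.69·3.9·cos²10.9°·tan29.0° = 0.0 + 9.69·3.9·0.9642·0.5543 = 20.199 kPa
Denominator = 19.5·3.9·sin10.9°·cos10.9° = 19.5·3.9·0.1891·0.9820 = 14.121 kPa
FS = 20.199 / 14.121 = 1.430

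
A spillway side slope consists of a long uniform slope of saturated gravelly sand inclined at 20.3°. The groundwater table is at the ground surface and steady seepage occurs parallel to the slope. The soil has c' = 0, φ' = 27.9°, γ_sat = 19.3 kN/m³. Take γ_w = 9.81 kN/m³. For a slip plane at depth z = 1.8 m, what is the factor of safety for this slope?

With seepage parallel to the slope and the water table at the surface, the effective normal stress on the slip plane uses the buoyant unit weight γ' = γ_sat − γ_w while the driving shear stress uses γ_sat:
FS = [c' + γ' z cos²β tanφ'] / [γ_sat z sinβ cosβ]
(For c' = 0 this reduces to FS = (γ'/γ_sat)·tanφ'/tanβ.)
γ' = 19.3 − 9.81 = 9.49 kN/m³
Numerator = 0.0 + 9.49·1.8·cos²20.3°·tan27.9° = 0.0 + 9.49·1.8·0.8796·0.5295 = 7.956 kPa
Denominator = 19.3·1.8·sin20.3°·cos20.3° = 19.3·1.8·0.3469·0.9379 = 11.304 kPa
FS = 7.956 / 11.304 = 0.704

FS = 0.70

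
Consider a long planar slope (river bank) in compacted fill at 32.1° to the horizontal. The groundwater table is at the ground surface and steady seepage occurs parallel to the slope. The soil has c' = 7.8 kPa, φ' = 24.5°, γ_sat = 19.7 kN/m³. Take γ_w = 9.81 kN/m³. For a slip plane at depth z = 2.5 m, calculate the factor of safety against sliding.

With seepage parallel to the slope and the water table at the surface, the effective normal stress on the slip plane uses the buoyant unit weight γ' = γ_sat − γ_w while the driving shear stress uses γ_sat:
FS = [c' + γ' z cos²β tanφ'] / [γ_sat z sinβ cosβ]
γ' = 19.7 − 9.81 = 9.89 kN/m³
Numerator = 7.8 + 9.89·2.5·cos²32.1°·tan24.5° = 7.8 + 9.89·2.5·0.7176·0.4557 = 15.886 kPa
Denominator = 19.7·2.5·sin32.1°·cos32.1° = 19.7·2.5·0.5314·0.8471 = 22.170 kPa
FS = 15.886 / 22.170 = 0.717

FS = 0.72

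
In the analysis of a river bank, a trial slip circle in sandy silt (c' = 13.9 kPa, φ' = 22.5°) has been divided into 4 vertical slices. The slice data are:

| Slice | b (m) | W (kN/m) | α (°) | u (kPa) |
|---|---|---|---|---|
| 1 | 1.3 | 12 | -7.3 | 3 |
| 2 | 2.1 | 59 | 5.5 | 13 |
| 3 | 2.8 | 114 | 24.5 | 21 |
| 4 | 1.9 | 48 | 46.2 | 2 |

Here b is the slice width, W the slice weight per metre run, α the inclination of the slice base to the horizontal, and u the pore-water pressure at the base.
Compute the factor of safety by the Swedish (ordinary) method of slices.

FS = 2.00

Ordinary method of slices: FS = Σ[c'·Δl_i + (W_i cosα_i − u_i·Δl_i)·tanφ'] / Σ W_i sinα_i, with Δl_i = b_i / cosα_i.
Slice 1: Δl = 1.3/cos(-7.3°) = 1.311 m; N'_1 = 12·cos(-7.3°) − 3·1.311 = 8.0; c'Δl = 18.22; W sinα = -1.5
Slice 2: Δl = 2.1/cos5.5° = 2.110 m; N'_2 = 59·cos5.5° − 13·2.110 = 31.3; c'Δl = 29.33; W sinα = 5.7
Slice 3: Δl = 2.8/cos24.5° = 3.077 m; N'_3 = 114·cos24.5° − 21·3.077 = 39.1; c'Δl = 42.77; W sinα = 47.3
Slice 4: Δl = 1.9/cos46.2° = 2.745 m; N'_4 = 48·cos46.2° − 2·2.745 = 27.7; c'Δl = 38.16; W sinα = 34.6
Σc'Δl = 128.5 kN/m; ΣN' = 106.1 kN/m; ΣW sinα = 86.0 kN/m
Resisting = 128.5 + 106.1·tan22.5° = 128.5 + 44.0 = 172.4 kN/m
FS = 172.4 / 86.0 = 2.004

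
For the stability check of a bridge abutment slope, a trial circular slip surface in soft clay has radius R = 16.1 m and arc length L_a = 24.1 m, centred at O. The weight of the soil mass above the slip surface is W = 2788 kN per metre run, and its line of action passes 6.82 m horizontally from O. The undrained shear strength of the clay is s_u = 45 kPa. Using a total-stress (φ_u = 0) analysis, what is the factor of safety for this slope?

FS = 0.92

Taking moments about the centre O, the resisting moment is provided by the undrained shear strength acting along the arc:
M_R = s_u·L_a·R = 45·24.10·16.1 = 17460.5 kN·m/m
M_D = W·d = 2788·6.82 = 19014.2 kN·m/m
FS = M_R / M_D = 17460.5 / 19014.2 = 0.918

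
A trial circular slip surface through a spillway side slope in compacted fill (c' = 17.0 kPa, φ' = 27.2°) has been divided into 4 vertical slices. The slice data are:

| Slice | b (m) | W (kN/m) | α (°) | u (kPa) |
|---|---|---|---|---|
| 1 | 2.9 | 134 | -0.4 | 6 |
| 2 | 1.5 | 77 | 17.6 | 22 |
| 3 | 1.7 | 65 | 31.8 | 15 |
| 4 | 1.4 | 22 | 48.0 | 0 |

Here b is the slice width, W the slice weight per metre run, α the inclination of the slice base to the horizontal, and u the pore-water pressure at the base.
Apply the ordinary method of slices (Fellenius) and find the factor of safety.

Ordinary method of slices: FS = Σ[c'·Δl_i + (W_i cosα_i − u_i·Δl_i)·tanφ'] / Σ W_i sinα_i, with Δl_i = b_i / cosα_i.
Slice 1: Δl = 2.9/cos(-0.4°) = 2.900 m; N'_1 = 134·cos(-0.4°) − 6·2.900 = 116.6; c'Δl = 49.30; W sinα = -0.9
Slice 2: Δl = 1.5/cos17.6° = 1.574 m; N'_2 = 77·cos17.6° − 22·1.574 = 38.8; c'Δl = 26.75; W sinα = 23.3
Slice 3: Δl = 1.7/cos31.8° = 2.000 m; N'_3 = 65·cos31.8° − 15·2.000 = 25.2; c'Δl = 34.00; W sinα = 34.3
Slice 4: Δl = 1.4/cos48.0° = 2.092 m; N'_4 = 22·cos48.0° − 0·2.092 = 14.7; c'Δl = 35.57; W sinα = 16.3
Σc'Δl = 145.6 kN/m; ΣN' = 195.3 kN/m; ΣW sinα = 72.9 kN/m
Resisting = 145.6 + 195.3·tan27.2° = 145.6 + 100.4 = 246.0 kN/m
FS = 246.0 / 72.9 = 3.372

FS = 3.37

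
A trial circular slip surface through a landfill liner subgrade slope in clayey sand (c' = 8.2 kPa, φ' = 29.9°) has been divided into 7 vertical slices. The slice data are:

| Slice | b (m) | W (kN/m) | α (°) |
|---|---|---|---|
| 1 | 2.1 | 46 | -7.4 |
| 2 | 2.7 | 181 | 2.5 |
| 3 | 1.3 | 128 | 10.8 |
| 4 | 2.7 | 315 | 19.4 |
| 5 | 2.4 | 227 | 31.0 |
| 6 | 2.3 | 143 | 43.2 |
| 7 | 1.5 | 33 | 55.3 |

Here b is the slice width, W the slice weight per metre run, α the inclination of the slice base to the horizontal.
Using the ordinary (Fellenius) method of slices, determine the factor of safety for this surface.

Ordinary method of slices: FS = Σ[c'·Δl_i + (W_i cosα_i)·tanφ'] / Σ W_i sinα_i, with Δl_i = b_i / cosα_i.
Slice 1: Δl = 2.1/cos(-7.4°) = 2.118 m; N'_1 = 46·cos(-7.4°) = 45.6; c'Δl = 17.36; W sinα = -5.9
Slice 2: Δl = 2.7/cos2.5° = 2.703 m; N'_2 = 181·cos2.5° = 180.8; c'Δl = 22.16; W sinα = 7.9
Slice 3: Δl = 1.3/cos10.8° = 1.323 m; N'_3 = 128·cos10.8° = 125.7; c'Δl = 10.85; W sinα = 24.0
Slice 4: Δl = 2.7/cos19.4° = 2.863 m; N'_4 = 315·cos19.4° = 297.1; c'Δl = 23.47; W sinα = 104.6
Slice 5: Δl = 2.4/cos31.0° = 2.800 m; N'_5 = 227·cos31.0° = 194.6; c'Δl = 22.96; W sinα = 116.9
Slice 6: Δl = 2.3/cos43.2° = 3.155 m; N'_6 = 143·cos43.2° = 104.2; c'Δl = 25.87; W sinα = 97.9
Slice 7: Δl = 1.5/cos55.3° = 2.635 m; N'_7 = 33·cos55.3° = 18.8; c'Δl = 21.61; W sinα = 27.1
Σc'Δl = 144.3 kN/m; ΣN' = 966.9 kN/m; ΣW sinα = 372.5 kN/m
Resisting = 144.3 + 966.9·tan29.9° = 144.3 + 556.0 = 700.3 kN/m
FS = 700.3 / 372.5 = 1.880

FS = 1.88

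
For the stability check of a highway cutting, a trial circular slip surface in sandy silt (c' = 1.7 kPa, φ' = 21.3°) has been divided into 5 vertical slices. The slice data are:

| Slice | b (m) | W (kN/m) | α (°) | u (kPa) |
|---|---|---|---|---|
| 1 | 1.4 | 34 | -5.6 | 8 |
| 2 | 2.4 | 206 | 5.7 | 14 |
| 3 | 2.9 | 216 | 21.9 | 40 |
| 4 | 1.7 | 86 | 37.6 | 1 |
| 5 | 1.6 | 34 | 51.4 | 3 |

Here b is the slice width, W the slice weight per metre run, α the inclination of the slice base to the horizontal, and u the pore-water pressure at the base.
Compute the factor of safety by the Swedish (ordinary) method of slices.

Ordinary method of slices: FS = Σ[c'·Δl_i + (W_i cosα_i − u_i·Δl_i)·tanφ'] / Σ W_i sinα_i, with Δl_i = b_i / cosα_i.
Slice 1: Δl = 1.4/cos(-5.6°) = 1.407 m; N'_1 = 34·cos(-5.6°) − 8·1.407 = 22.6; c'Δl = 2.39; W sinα = -3.3
Slice 2: Δl = 2.4/cos5.7° = 2.412 m; N'_2 = 206·cos5.7° − 14·2.412 = 171.2; c'Δl = 4.10; W sinα = 20.5
Slice 3: Δl = 2.9/cos21.9° = 3.126 m; N'_3 = 216·cos21.9° − 40·3.126 = 75.4; c'Δl = 5.31; W sinα = 80.6
Slice 4: Δl = 1.7/cos37.6° = 2.146 m; N'_4 = 86·cos37.6° − 1·2.146 = 66.0; c'Δl = 3.65; W sinα = 52.5
Slice 5: Δl = 1.6/cos51.4° = 2.565 m; N'_5 = 34·cos51.4° − 3·2.565 = 13.5; c'Δl = 4.36; W sinα = 26.6
Σc'Δl = 19.8 kN/m; ΣN' = 348.7 kN/m; ΣW sinα = 176.8 kN/m
Resisting = 19.8 + 348.7·tan21.3° = 19.8 + 136.0 = 155.8 kN/m
FS = 155.8 / 176.8 = 0.881

FS = 0.88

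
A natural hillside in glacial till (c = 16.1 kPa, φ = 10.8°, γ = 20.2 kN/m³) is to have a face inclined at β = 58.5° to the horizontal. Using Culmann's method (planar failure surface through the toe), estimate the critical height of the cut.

Culmann's analysis gives the critical failure plane at α_cr = (β + φ)/2 = (58.5 + 10.8)/2 = 34.6°, and the critical height
H_c = (4c/γ) · sinβ cosφ / [1 − cos(β − φ)]
    = (4·16.1/20.2) · sin58.5°·cos10.8° / [1 − cos(47.7°)]
    = 3.188 · 0.8526·0.9823 / [1 − 0.6730]
    = 3.188 · 0.8375 / 0.3270
    = 8.17 m

H_c = 8.17 m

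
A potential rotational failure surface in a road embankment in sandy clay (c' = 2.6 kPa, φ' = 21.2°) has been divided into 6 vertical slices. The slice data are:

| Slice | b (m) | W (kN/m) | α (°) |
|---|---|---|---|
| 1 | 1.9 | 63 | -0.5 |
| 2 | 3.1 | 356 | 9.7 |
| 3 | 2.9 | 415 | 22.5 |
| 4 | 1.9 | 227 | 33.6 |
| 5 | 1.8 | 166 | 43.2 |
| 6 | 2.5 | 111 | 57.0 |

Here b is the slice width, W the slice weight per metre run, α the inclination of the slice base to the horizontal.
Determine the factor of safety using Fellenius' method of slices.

Ordinary method of slices: FS = Σ[c'·Δl_i + (W_i cosα_i)·tanφ'] / Σ W_i sinα_i, with Δl_i = b_i / cosα_i.
Slice 1: Δl = 1.9/cos(-0.5°) = 1.900 m; N'_1 = 63·cos(-0.5°) = 63.0; c'Δl = 4.94; W sinα = -0.5
Slice 2: Δl = 3.1/cos9.7° = 3.145 m; N'_2 = 356·cos9.7° = 350.9; c'Δl = 8.18; W sinα = 60.0
Slice 3: Δl = 2.9/cos22.5° = 3.139 m; N'_3 = 415·cos22.5° = 383.4; c'Δl = 8.16; W sinα = 158.8
Slice 4: Δl = 1.9/cos33.6° = 2.281 m; N'_4 = 227·cos33.6° = 189.1; c'Δl = 5.93; W sinα = 125.6
Slice 5: Δl = 1.8/cos43.2° = 2.469 m; N'_5 = 166·cos43.2° = 121.0; c'Δl = 6.42; W sinα = 113.6
Slice 6: Δl = 2.5/cos57.0° = 4.590 m; N'_6 = 111·cos57.0° = 60.5; c'Δl = 11.93; W sinα = 93.1
Σc'Δl = 45.6 kN/m; ΣN' = 1167.9 kN/m; ΣW sinα = 550.6 kN/m
Resisting = 45.6 + 1167.9·tan21.2° = 45.6 + 453.0 = 498.5 kN/m
FS = 498.5 / 550.6 = 0.905

FS = 0.91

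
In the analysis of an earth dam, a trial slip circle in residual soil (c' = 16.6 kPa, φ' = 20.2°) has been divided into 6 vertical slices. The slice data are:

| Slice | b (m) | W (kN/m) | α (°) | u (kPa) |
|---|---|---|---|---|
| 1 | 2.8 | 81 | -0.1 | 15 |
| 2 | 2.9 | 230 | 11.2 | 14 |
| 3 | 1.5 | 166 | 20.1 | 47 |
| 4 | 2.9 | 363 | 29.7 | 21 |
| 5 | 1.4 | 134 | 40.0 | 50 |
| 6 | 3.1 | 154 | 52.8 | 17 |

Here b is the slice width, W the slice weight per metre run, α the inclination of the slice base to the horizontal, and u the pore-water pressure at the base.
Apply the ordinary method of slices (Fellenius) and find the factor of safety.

FS = 1.02

Ordinary method of slices: FS = Σ[c'·Δl_i + (W_i cosα_i − u_i·Δl_i)·tanφ'] / Σ W_i sinα_i, with Δl_i = b_i / cosα_i.
Slice 1: Δl = 2.8/cos(-0.1°) = 2.800 m; N'_1 = 81·cos(-0.1°) − 15·2.800 = 39.0; c'Δl = 46.48; W sinα = -0.1
Slice 2: Δl = 2.9/cos11.2° = 2.956 m; N'_2 = 230·cos11.2° − 14·2.956 = 184.2; c'Δl = 49.07; W sinα = 44.7
Slice 3: Δl = 1.5/cos20.1° = 1.597 m; N'_3 = 166·cos20.1° − 47·1.597 = 80.8; c'Δl = 26.51; W sinα = 57.0
Slice 4: Δl = 2.9/cos29.7° = 3.339 m; N'_4 = 363·cos29.7° − 21·3.339 = 245.2; c'Δl = 55.42; W sinα = 179.9
Slice 5: Δl = 1.4/cos40.0° = 1.828 m; N'_5 = 134·cos40.0° − 50·1.828 = 11.3; c'Δl = 30.34; W sinα = 86.1
Slice 6: Δl = 3.1/cos52.8° = 5.127 m; N'_6 = 154·cos52.8° − 17·5.127 = 5.9; c'Δl = 85.11; W sinα = 122.7
Σc'Δl = 292.9 kN/m; ΣN' = 566.5 kN/m; ΣW sinα = 490.2 kN/m
Resisting = 292.9 + 566.5·tan20.2° = 292.9 + 208.4 = 501.4 kN/m
FS = 501.4 / 490.2 = 1.023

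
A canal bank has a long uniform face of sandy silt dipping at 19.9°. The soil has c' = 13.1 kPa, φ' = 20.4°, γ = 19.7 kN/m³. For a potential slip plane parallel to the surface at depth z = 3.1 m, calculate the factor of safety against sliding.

For an infinite slope with a slip plane parallel to the surface (no pore pressure): FS = [c' + γz cos²β tanφ'] / [γz sinβ cosβ].
γz = 19.7·3.1 = 61.07 kN/m²
Numerator = 13.1 + 61.07·cos²19.9°·tan20.4° = 13.1 + 61.07·0.8841·0.3719 = 33.180 kPa
Denominator = 61.07·sin19.9°·cos19.9° = 61.07·0.3404·0.9403 = 19.546 kPa
FS = 33.180 / 19.546 = 1.698

FS = 1.70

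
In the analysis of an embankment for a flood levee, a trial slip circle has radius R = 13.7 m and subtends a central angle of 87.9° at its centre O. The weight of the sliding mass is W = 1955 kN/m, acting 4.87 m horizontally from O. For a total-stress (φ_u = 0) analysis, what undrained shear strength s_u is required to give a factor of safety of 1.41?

FS = s_u·L_a·R / (W·d), so s_u = FS·W·d / (L_a·R).
Arc length L_a = R·θ = 13.7·(87.9°·π/180) = 13.7·1.5341 = 21.02 m
s_u = 1.41·1955·4.87 / (21.02·13.7) = 13424.4 / 287.94 = 46.62 kPa

s_u = 46.6 kPa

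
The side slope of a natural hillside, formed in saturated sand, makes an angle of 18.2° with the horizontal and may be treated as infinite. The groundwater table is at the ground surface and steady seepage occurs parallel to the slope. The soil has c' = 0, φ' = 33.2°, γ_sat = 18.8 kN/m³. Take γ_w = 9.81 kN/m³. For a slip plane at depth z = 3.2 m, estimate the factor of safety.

FS = 0.95

With seepage parallel to the slope and the water table at the surface, the effective normal stress on the slip plane uses the buoyant unit weight γ' = γ_sat − γ_w while the driving shear stress uses γ_sat:
FS = [c' + γ' z cos²β tanφ'] / [γ_sat z sinβ cosβ]
(For c' = 0 this reduces to FS = (γ'/γ_sat)·tanφ'/tanβ.)
γ' = 18.8 − 9.81 = 8.99 kN/m³
Numerator = 0.0 + 8.99·3.2·cos²18.2°·tan33.2° = 0.0 + 8.99·3.2·0.9024·0.6544 = 16.989 kPa
Denominator = 18.8·3.2·sin18.2°·cos18.2° = 18.8·3.2·0.3123·0.9500 = 17.850 kPa
FS = 16.989 / 17.850 = 0.952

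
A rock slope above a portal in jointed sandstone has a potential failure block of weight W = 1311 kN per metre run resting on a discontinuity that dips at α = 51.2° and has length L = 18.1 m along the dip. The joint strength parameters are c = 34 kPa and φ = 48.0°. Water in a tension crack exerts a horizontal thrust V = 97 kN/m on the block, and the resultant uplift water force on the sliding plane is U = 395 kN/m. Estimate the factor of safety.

FS = 0.93

Resolving the block weight along and normal to the plane and applying the Mohr–Coulomb strength on the joint:
N' = W cosα − U − V sinα = 1311·cos51.2° − 395 − 97·sin51.2° = 350.9 kN/m
Driving force T = W sinα + V cosα = 1311·sin51.2° + 97·cos51.2° = 1082.5 kN/m
Resisting force R = c·L + N'·tanφ = 34·18.1 + 350.9·tan48.0° = 615.4 + 389.7 = 1005.1 kN/m
FS = R / T = 1005.1 / 1082.5 = 0.928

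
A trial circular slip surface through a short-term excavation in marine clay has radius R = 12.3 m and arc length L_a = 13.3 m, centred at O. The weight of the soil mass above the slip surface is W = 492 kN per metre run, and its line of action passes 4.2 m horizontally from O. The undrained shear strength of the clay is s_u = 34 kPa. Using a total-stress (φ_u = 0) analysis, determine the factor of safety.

FS = 2.69

Taking moments about the centre O, the resisting moment is provided by the undrained shear strength acting along the arc:
M_R = s_u·L_a·R = 34·13.30·12.3 = 5562.1 kN·m/m
M_D = W·d = 492·4.2 = 2066.4 kN·m/m
FS = M_R / M_D = 5562.1 / 2066.4 = 2.692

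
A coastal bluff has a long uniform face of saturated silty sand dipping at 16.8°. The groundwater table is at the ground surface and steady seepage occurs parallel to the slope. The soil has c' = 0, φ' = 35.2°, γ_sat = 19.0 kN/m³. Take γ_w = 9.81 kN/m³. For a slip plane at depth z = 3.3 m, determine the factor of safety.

FS = 1.13

With seepage parallel to the slope and the water table at the surface, the effective normal stress on the slip plane uses the buoyant unit weight γ' = γ_sat − γ_w while the driving shear stress uses γ_sat:
FS = [c' + γ' z cos²β tanφ'] / [γ_sat z sinβ cosβ]
(For c' = 0 this reduces to FS = (γ'/γ_sat)·tanφ'/tanβ.)
γ' = 19.0 − 9.81 = 9.19 kN/m³
Numerator = 0.0 + 9.19·3.3·cos²16.8°·tan35.2° = 0.0 + 9.19·3.3·0.9165·0.7054 = 19.606 kPa
Denominator = 19.0·3.3·sin16.8°·cos16.8° = 19.0·3.3·0.2890·0.9573 = 17.349 kPa
FS = 19.606 / 17.349 = 1.130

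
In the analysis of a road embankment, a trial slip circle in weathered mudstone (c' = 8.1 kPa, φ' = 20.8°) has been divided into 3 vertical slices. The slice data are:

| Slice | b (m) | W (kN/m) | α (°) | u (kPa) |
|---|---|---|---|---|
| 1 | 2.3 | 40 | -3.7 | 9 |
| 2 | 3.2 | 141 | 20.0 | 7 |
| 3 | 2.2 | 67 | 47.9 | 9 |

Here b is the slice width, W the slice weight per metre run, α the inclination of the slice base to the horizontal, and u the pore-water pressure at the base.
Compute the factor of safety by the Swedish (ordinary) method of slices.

FS = 1.33

Ordinary method of slices: FS = Σ[c'·Δl_i + (W_i cosα_i − u_i·Δl_i)·tanφ'] / Σ W_i sinα_i, with Δl_i = b_i / cosα_i.
Slice 1: Δl = 2.3/cos(-3.7°) = 2.305 m; N'_1 = 40·cos(-3.7°) − 9·2.305 = 19.2; c'Δl = 18.67; W sinα = -2.6
Slice 2: Δl = 3.2/cos20.0° = 3.405 m; N'_2 = 141·cos20.0° − 7·3.405 = 108.7; c'Δl = 27.58; W sinα = 48.2
Slice 3: Δl = 2.2/cos47.9° = 3.281 m; N'_3 = 67·cos47.9° − 9·3.281 = 15.4; c'Δl = 26.58; W sinα = 49.7
Σc'Δl = 72.8 kN/m; ΣN' = 143.2 kN/m; ΣW sinα = 95.4 kN/m
Resisting = 72.8 + 143.2·tan20.8° = 72.8 + 54.4 = 127.2 kN/m
FS = 127.2 / 95.4 = 1.334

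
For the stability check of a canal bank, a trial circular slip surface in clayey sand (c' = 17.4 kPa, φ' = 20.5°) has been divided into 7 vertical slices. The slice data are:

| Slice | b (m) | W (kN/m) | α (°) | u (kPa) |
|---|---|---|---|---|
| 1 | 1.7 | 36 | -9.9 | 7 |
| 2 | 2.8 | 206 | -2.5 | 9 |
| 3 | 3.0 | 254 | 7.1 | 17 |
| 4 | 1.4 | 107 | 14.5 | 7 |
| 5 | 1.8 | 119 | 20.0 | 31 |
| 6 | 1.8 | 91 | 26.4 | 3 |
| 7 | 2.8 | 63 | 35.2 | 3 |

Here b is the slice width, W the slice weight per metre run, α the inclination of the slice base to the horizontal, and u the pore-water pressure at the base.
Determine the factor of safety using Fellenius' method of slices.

Ordinary method of slices: FS = Σ[c'·Δl_i + (W_i cosα_i − u_i·Δl_i)·tanφ'] / Σ W_i sinα_i, with Δl_i = b_i / cosα_i.
Slice 1: Δl = 1.7/cos(-9.9°) = 1.726 m; N'_1 = 36·cos(-9.9°) − 7·1.726 = 23.4; c'Δl = 30.03; W sinα = -6.2
Slice 2: Δl = 2.8/cos(-2.5°) = 2.803 m; N'_2 = 206·cos(-2.5°) − 9·2.803 = 180.6; c'Δl = 48.77; W sinα = -9.0
Slice 3: Δl = 3.0/cos7.1° = 3.023 m; N'_3 = 254·cos7.1° − 17·3.023 = 200.7; c'Δl = 52.60; W sinα = 31.4
Slice 4: Δl = 1.4/cos14.5° = 1.446 m; N'_4 = 107·cos14.5° − 7·1.446 = 93.5; c'Δl = 25.16; W sinα = 26.8
Slice 5: Δl = 1.8/cos20.0° = 1.916 m; N'_5 = 119·cos20.0° − 31·1.916 = 52.4; c'Δl = 33.33; W sinα = 40.7
Slice 6: Δl = 1.8/cos26.4° = 2.010 m; N'_6 = 91·cos26.4° − 3·2.010 = 75.5; c'Δl = 34.97; W sinα = 40.5
Slice 7: Δl = 2.8/cos35.2° = 3.427 m; N'_7 = 63·cos35.2° − 3·3.427 = 41.2; c'Δl = 59.62; W sinα = 36.3
Σc'Δl = 284.5 kN/m; ΣN' = 667.2 kN/m; ΣW sinα = 160.5 kN/m
Resisting = 284.5 + 667.2·tan20.5° = 284.5 + 249.5 = 533.9 kN/m
FS = 533.9 / 160.5 = 3.327

FS = 3.33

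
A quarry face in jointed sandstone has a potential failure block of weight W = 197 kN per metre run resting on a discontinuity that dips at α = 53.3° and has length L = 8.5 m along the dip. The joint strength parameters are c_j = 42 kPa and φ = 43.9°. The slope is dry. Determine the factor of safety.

Resolving the block weight along and normal to the plane and applying the Mohr–Coulomb strength on the joint:
N' = W cosα = 197·cos53.3° = 117.7 kN/m
Driving force T = W sinα = 197·sin53.3° = 157.9 kN/m
Resisting force R = c_j·L + N'·tanφ = 42·8.5 + 117.7·tan43.9° = 357.0 + 113.3 = 470.3 kN/m
FS = R / T = 470.3 / 157.9 = 2.978

FS = 2.98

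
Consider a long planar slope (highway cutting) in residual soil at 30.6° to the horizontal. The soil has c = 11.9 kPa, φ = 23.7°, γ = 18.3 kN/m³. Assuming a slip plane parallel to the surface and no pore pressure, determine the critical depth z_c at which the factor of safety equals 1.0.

Setting FS = 1.00 in FS = [c + γz cos²β tanφ] / [γz sinβ cosβ] and solving for z:
z = c / [γ cosβ (FS·sinβ − cosβ·tanφ)]
  = 11.9 / [18.3·cos30.6°·(1.00·sin30.6° − cos30.6°·tan23.7°)]
  = 11.9 / [18.3·0.8607·(1.00·0.5090 − 0.8607·0.4390)]
  = 11.9 / 2.0666 = 5.758 m

z_c = 5.76 m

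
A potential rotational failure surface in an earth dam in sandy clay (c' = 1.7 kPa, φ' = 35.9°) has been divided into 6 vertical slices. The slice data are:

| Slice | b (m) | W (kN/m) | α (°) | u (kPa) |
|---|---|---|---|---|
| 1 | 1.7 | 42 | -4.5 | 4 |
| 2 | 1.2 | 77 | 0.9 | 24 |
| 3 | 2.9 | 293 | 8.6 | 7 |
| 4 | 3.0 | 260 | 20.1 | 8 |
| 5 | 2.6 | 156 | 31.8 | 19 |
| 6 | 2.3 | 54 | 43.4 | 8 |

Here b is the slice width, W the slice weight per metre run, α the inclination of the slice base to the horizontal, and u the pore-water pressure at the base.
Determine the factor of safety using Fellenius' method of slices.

FS = 2.01

Ordinary method of slices: FS = Σ[c'·Δl_i + (W_i cosα_i − u_i·Δl_i)·tanφ'] / Σ W_i sinα_i, with Δl_i = b_i / cosα_i.
Slice 1: Δl = 1.7/cos(-4.5°) = 1.705 m; N'_1 = 42·cos(-4.5°) − 4·1.705 = 35.0; c'Δl = 2.90; W sinα = -3.3
Slice 2: Δl = 1.2/cos0.9° = 1.200 m; N'_2 = 77·cos0.9° − 24·1.200 = 48.2; c'Δl = 2.04; W sinα = 1.2
Slice 3: Δl = 2.9/cos8.6° = 2.933 m; N'_3 = 293·cos8.6° − 7·2.933 = 269.2; c'Δl = 4.99; W sinα = 43.8
Slice 4: Δl = 3.0/cos20.1° = 3.195 m; N'_4 = 260·cos20.1° − 8·3.195 = 218.6; c'Δl = 5.43; W sinα = 89.4
Slice 5: Δl = 2.6/cos31.8° = 3.059 m; N'_5 = 156·cos31.8° − 19·3.059 = 74.5; c'Δl = 5.20; W sinα = 82.2
Slice 6: Δl = 2.3/cos43.4° = 3.166 m; N'_6 = 54·cos43.4° − 8·3.166 = 13.9; c'Δl = 5.38; W sinα = 37.1
Σc'Δl = 25.9 kN/m; ΣN' = 659.4 kN/m; ΣW sinα = 250.4 kN/m
Resisting = 25.9 + 659.4·tan35.9° = 25.9 + 477.3 = 503.3 kN/m
FS = 503.3 / 250.4 = 2.010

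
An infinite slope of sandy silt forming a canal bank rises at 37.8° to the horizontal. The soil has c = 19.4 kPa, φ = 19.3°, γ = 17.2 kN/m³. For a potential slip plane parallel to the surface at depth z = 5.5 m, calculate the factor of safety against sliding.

For an infinite slope with a slip plane parallel to the surface (no pore pressure): FS = [c + γz cos²β tanφ] / [γz sinβ cosβ].
γz = 17.2·5.5 = 94.60 kN/m²
Numerator = 19.4 + 94.60·cos²37.8°·tan19.3° = 19.4 + 94.60·0.6243·0.3502 = 40.084 kPa
Denominator = 94.60·sin37.8°·cos37.8° = 94.60·0.6129·0.7902 = 45.814 kPa
FS = 40.084 / 45.814 = 0.875

FS = 0.87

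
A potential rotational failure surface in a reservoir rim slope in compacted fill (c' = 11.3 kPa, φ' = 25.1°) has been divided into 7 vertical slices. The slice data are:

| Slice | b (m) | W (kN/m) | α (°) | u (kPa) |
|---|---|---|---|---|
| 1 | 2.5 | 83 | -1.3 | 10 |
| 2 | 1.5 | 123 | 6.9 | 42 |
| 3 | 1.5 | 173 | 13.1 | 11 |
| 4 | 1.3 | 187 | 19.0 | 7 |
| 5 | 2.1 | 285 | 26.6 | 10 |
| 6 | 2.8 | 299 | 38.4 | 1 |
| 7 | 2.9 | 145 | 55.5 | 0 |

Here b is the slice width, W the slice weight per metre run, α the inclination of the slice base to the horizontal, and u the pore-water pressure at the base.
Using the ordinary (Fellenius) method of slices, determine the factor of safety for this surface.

Ordinary method of slices: FS = Σ[c'·Δl_i + (W_i cosα_i − u_i·Δl_i)·tanφ'] / Σ W_i sinα_i, with Δl_i = b_i / cosα_i.
Slice 1: Δl = 2.5/cos(-1.3°) = 2.501 m; N'_1 = 83·cos(-1.3°) − 10·2.501 = 58.0; c'Δl = 28.26; W sinα = -1.9
Slice 2: Δl = 1.5/cos6.9° = 1.511 m; N'_2 = 123·cos6.9° − 42·1.511 = 58.6; c'Δl = 17.07; W sinα = 14.8
Slice 3: Δl = 1.5/cos13.1° = 1.540 m; N'_3 = 173·cos13.1° − 11·1.540 = 151.6; c'Δl = 17.40; W sinα = 39.2
Slice 4: Δl = 1.3/cos19.0° = 1.375 m; N'_4 = 187·cos19.0° − 7·1.375 = 167.2; c'Δl = 15.54; W sinα = 60.9
Slice 5: Δl = 2.1/cos26.6° = 2.349 m; N'_5 = 285·cos26.6° − 10·2.349 = 231.3; c'Δl = 26.54; W sinα = 127.6
Slice 6: Δl = 2.8/cos38.4° = 3.573 m; N'_6 = 299·cos38.4° − 1·3.573 = 230.8; c'Δl = 40.37; W sinα = 185.7
Slice 7: Δl = 2.9/cos55.5° = 5.120 m; N'_7 = 145·cos55.5° − 0·5.120 = 82.1; c'Δl = 57.86; W sinα = 119.5
Σc'Δl = 203.0 kN/m; ΣN' = 979.6 kN/m; ΣW sinα = 545.8 kN/m
Resisting = 203.0 + 979.6·tan25.1° = 203.0 + 458.9 = 661.9 kN/m
FS = 661.9 / 545.8 = 1.213

FS = 1.21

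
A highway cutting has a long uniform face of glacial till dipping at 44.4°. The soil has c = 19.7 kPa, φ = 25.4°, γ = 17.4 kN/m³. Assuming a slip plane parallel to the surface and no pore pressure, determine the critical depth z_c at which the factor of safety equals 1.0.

z_c = 4.40 m

Setting FS = 1.00 in FS = [c + γz cos²β tanφ] / [γz sinβ cosβ] and solving for z:
z = c / [γ cosβ (FS·sinβ − cosβ·tanφ)]
  = 19.7 / [17.4·cos44.4°·(1.00·sin44.4° − cos44.4°·tan25.4°)]
  = 19.7 / [17.4·0.7145·(1.00·0.6997 − 0.7145·0.4748)]
  = 19.7 / 4.4805 = 4.397 m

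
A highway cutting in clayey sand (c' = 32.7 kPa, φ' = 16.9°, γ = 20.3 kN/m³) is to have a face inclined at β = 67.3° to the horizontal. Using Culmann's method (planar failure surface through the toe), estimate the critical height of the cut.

H_c = 15.69 m

Culmann's analysis gives the critical failure plane at α_cr = (β + φ')/2 = (67.3 + 16.9)/2 = 42.1°, and the critical height
H_c = (4c'/γ) · sinβ cosφ' / [1 − cos(β − φ')]
    = (4·32.7/20.3) · sin67.3°·cos16.9° / [1 − cos(50.4°)]
    = 6.443 · 0.9225·0.9568 / [1 − 0.6374]
    = 6.443 · 0.8827 / 0.3626
    = 15.69 m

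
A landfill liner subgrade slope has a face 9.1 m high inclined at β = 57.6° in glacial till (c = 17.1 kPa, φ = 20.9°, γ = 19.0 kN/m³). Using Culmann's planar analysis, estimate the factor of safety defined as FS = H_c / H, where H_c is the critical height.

H_c = (4c/γ) · sinβ cosφ / [1 − cos(β − φ)]
    = (4·17.1/19.0) · sin57.6°·cos20.9° / [1 − cos36.7°]
    = 3.600 · 0.7888 / 0.1982 = 14.33 m
FS = H_c / H = 14.33 / 9.1 = 1.574

FS = 1.57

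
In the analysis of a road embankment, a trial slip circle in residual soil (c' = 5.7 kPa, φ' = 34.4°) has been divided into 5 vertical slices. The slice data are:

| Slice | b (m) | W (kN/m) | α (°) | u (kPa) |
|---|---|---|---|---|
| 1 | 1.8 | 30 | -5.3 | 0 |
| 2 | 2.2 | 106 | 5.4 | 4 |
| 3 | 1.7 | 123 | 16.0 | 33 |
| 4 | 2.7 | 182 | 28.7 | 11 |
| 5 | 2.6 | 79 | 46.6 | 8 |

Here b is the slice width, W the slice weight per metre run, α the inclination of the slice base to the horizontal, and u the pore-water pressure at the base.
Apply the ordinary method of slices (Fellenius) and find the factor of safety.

FS = 1.63

Ordinary method of slices: FS = Σ[c'·Δl_i + (W_i cosα_i − u_i·Δl_i)·tanφ'] / Σ W_i sinα_i, with Δl_i = b_i / cosα_i.
Slice 1: Δl = 1.8/cos(-5.3°) = 1.808 m; N'_1 = 30·cos(-5.3°) − 0·1.808 = 29.9; c'Δl = 10.30; W sinα = -2.8
Slice 2: Δl = 2.2/cos5.4° = 2.210 m; N'_2 = 106·cos5.4° − 4·2.210 = 96.7; c'Δl = 12.60; W sinα = 10.0
Slice 3: Δl = 1.7/cos16.0° = 1.769 m; N'_3 = 123·cos16.0° − 33·1.769 = 59.9; c'Δl = 10.08; W sinα = 33.9
Slice 4: Δl = 2.7/cos28.7° = 3.078 m; N'_4 = 182·cos28.7° − 11·3.078 = 125.8; c'Δl = 17.55; W sinα = 87.4
Slice 5: Δl = 2.6/cos46.6° = 3.784 m; N'_5 = 79·cos46.6° − 8·3.784 = 24.0; c'Δl = 21.57; W sinα = 57.4
Σc'Δl = 72.1 kN/m; ΣN' = 336.2 kN/m; ΣW sinα = 185.9 kN/m
Resisting = 72.1 + 336.2·tan34.4° = 72.1 + 230.2 = 302.3 kN/m
FS = 302.3 / 185.9 = 1.626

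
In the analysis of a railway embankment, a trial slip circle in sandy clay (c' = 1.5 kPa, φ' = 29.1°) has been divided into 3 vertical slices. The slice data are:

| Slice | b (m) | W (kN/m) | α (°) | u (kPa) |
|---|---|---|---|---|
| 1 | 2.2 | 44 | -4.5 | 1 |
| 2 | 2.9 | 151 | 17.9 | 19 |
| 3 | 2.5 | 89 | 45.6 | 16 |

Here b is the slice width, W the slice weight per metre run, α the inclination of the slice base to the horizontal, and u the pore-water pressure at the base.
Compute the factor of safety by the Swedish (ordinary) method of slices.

FS = 0.82

Ordinary method of slices: FS = Σ[c'·Δl_i + (W_i cosα_i − u_i·Δl_i)·tanφ'] / Σ W_i sinα_i, with Δl_i = b_i / cosα_i.
Slice 1: Δl = 2.2/cos(-4.5°) = 2.207 m; N'_1 = 44·cos(-4.5°) − 1·2.207 = 41.7; c'Δl = 3.31; W sinα = -3.5
Slice 2: Δl = 2.9/cos17.9° = 3.048 m; N'_2 = 151·cos17.9° − 19·3.048 = 85.8; c'Δl = 4.57; W sinα = 46.4
Slice 3: Δl = 2.5/cos45.6° = 3.573 m; N'_3 = 89·cos45.6° − 16·3.573 = 5.1; c'Δl = 5.36; W sinα = 63.6
Σc'Δl = 13.2 kN/m; ΣN' = 132.5 kN/m; ΣW sinα = 106.5 kN/m
Resisting = 13.2 + 132.5·tan29.1° = 13.2 + 73.8 = 87.0 kN/m
FS = 87.0 / 106.5 = 0.817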